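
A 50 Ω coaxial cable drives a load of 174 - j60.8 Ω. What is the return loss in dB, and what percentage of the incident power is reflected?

RL ≈ 4.51 dB; 35.4% of incident power reflected

Γ = (124 − j60.8)/(224 − j60.8), |Γ| = 0.595
RL = −20·log₁₀(0.595) = 4.51 dB
P_refl/P_inc = |Γ|² = 0.354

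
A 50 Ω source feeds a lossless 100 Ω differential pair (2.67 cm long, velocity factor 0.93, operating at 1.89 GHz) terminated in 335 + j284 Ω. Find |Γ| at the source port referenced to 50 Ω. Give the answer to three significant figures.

|Γ| ≈ 0.702

λ = v/f = 0.93·c / 1.89 GHz = 0.148 m
βl = 2π·l/λ = 2π × 0.181 = 65.1°
tan(βl) = 2.16
Z_in = Z_0·(Z_L + jZ_0·tanβl)/(Z_0 + jZ_L·tanβl) = 24.1 − j63.5 Ω
Γ_s = (Z_in − Z_s)/(Z_in + Z_s) = (-25.9 − j63.5)/(74.1 − j63.5), |Γ_s| = 0.702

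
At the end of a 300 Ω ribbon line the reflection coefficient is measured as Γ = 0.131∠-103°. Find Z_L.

Z_L ≈ 274 − j71.2 Ω

Z_L = Z_0·(1 + Γ)/(1 − Γ) = 300·(0.971 − j0.128)/(1.03 + j0.128)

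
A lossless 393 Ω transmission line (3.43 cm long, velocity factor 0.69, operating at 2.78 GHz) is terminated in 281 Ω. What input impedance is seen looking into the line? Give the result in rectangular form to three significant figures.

Z_in ≈ 289 − j47 Ω

λ = v/f = 0.69·c / 2.78 GHz = 0.0745 m
βl = 2π·l/λ = 2π × 0.461 = 166°
tan(βl) = tan(166°) = -0.252
Z_in = Z_0·(Z_L + jZ_0·tanβl)/(Z_0 + jZ_L·tanβl)
     = 393·(281 − j99.2)/(393 − j70.9)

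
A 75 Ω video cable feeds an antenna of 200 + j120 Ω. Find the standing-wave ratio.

VSWR ≈ 3.73

Γ = (Z_L − Z_0)/(Z_L + Z_0) = (125 + j120)/(275 + j120)
|Γ| = 173/300 = 0.578
VSWR = (1 + |Γ|)/(1 − |Γ|) = 1.58/0.422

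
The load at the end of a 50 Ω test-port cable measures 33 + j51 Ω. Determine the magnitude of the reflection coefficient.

Γ = (Z_L − Z_0)/(Z_L + Z_0) = (-17 + j51)/(83 + j51)
|Γ| = 53.8/97.4

|Γ| ≈ 0.552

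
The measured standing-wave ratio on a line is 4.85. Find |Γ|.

|Γ| ≈ 0.658

|Γ| = (S − 1)/(S + 1) = (4.85 − 1)/(4.85 + 1) = 3.85/5.85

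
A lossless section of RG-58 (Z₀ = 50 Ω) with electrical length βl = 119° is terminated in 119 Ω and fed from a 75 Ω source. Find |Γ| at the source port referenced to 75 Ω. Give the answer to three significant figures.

|Γ| ≈ 0.518

tan(βl) = -1.8
Z_in = Z_0·(Z_L + jZ_0·tanβl)/(Z_0 + jZ_L·tanβl) = 26.1 + j21.6 Ω
Γ_s = (Z_in − Z_s)/(Z_in + Z_s) = (-48.9 + j21.6)/(101 + j21.6), |Γ_s| = 0.518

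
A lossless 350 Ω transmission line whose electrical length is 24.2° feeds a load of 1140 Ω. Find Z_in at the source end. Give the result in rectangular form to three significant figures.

Z_in ≈ 436 − j481 Ω

tan(βl) = tan(24.2°) = 0.449
Z_in = Z_0·(Z_L + jZ_0·tanβl)/(Z_0 + jZ_L·tanβl)
     = 350·(1140 + j157)/(350 + j512)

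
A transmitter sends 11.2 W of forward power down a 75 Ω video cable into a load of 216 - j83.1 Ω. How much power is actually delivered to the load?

|Γ| = |(141 − j83.1)/(291 − j83.1)| = 0.541
|Γ|² = 0.292
P_refl = |Γ|²·P_inc = 3.28 W, P_del = (1 − |Γ|²)·P_inc = 7.92 W

P_delivered ≈ 7.92 W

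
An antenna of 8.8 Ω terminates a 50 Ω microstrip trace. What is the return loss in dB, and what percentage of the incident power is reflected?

Γ = (8.8 − 50)/(8.8 + 50) = -0.701
RL = −20·log₁₀(0.701) = 3.09 dB
P_refl/P_inc = |Γ|² = 0.491

RL ≈ 3.09 dB; 49.1% of incident power reflected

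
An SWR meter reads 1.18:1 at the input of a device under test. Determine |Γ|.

|Γ| = (S − 1)/(S + 1) = (1.18 − 1)/(1.18 + 1) = 0.18/2.18

|Γ| ≈ 0.0826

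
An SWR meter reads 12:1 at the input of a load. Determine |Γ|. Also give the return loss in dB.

|Γ| ≈ 0.846; return loss ≈ 1.45 dB

|Γ| = (S − 1)/(S + 1) = (12 − 1)/(12 + 1) = 11/13
RL = −20·log₁₀|Γ| = −20·log₁₀(0.846)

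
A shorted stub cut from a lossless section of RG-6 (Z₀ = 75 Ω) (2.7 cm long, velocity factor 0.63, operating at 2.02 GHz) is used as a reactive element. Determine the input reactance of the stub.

λ = v/f = 0.63·c / 2.02 GHz = 0.0936 m
βl = 2π·l/λ = 2π × 0.289 = 104°
tan(βl) = -4.05
For a shorted stub, Z_in = jZ_0·tan(βl)

X_in ≈ -303 Ω (capacitive)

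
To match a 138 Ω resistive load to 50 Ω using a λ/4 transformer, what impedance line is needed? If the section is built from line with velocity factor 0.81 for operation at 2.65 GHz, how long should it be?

Z_qwt ≈ 83.1 Ω; length ≈ 2.29 cm

Z_qwt = √(Z_0·R_L) = √(50 × 138) = √6900
λ = 0.81·c/f = 0.0917 m, so l = λ/4 = 0.0229 m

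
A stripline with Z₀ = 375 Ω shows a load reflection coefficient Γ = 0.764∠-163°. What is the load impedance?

Z_L ≈ 51.3 − j55 Ω

Z_L = Z_0·(1 + Γ)/(1 − Γ) = 375·(0.269 − j0.223)/(1.73 + j0.223)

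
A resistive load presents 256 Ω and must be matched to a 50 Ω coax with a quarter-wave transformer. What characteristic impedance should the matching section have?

Z_qwt ≈ 113 Ω

Z_qwt = √(Z_0·R_L) = √(50 × 256) = √12800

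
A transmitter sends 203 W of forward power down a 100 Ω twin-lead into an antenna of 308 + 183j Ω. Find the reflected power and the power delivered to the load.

P_reflected ≈ 77.9 W; P_delivered ≈ 125 W

|Γ| = |(208 + j183)/(408 + j183)| = 0.62
|Γ|² = 0.384
P_refl = |Γ|²·P_inc = 77.9 W, P_del = (1 − |Γ|²)·P_inc = 125 W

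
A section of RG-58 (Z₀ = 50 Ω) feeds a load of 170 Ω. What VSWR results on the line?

For a purely resistive load, VSWR = R_L/Z_0 or Z_0/R_L (whichever > 1) = 170/50

VSWR ≈ 3.4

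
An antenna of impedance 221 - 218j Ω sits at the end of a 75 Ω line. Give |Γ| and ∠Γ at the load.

Γ ≈ 0.714 ∠ -19.8°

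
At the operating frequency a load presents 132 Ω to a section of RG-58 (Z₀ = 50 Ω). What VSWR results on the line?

VSWR ≈ 2.64

For a purely resistive load, VSWR = R_L/Z_0 or Z_0/R_L (whichever > 1) = 132/50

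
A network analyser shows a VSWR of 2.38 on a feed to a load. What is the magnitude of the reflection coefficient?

|Γ| ≈ 0.408

|Γ| = (S − 1)/(S + 1) = (2.38 − 1)/(2.38 + 1) = 1.38/3.38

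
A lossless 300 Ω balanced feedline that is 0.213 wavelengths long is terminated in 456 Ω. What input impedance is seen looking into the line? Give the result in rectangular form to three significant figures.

βl = 2π × 0.213 = 76.7°
tan(βl) = tan(76.7°) = 4.22
Z_in = Z_0·(Z_L + jZ_0·tanβl)/(Z_0 + jZ_L·tanβl)
     = 300·(456 + j1270)/(300 + j1930)

Z_in ≈ 203 − j39.3 Ω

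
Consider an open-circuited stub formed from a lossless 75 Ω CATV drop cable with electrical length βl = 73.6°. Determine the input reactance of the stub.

X_in ≈ -22.1 Ω (capacitive)

tan(βl) = 3.4
For an open-circuited stub, Z_in = −jZ_0·cot(βl) = −jZ_0/tan(βl)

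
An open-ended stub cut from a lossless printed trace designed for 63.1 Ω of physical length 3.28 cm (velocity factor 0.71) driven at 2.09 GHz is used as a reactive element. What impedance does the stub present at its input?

Z_in ≈ +j30.6 Ω

λ = v/f = 0.71·c / 2.09 GHz = 0.102 m
βl = 2π·l/λ = 2π × 0.322 = 116°
tan(βl) = -2.06
For an open-ended stub, Z_in = −jZ_0·cot(βl) = −jZ_0/tan(βl)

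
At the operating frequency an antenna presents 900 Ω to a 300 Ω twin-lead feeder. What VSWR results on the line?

Γ = (900 − 300)/(900 + 300) = 0.5
VSWR = (1 + 0.5)/(1 − 0.5)

VSWR ≈ 3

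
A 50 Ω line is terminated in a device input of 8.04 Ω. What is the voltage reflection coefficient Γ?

Γ = -0.723

Γ = (Z_L − Z_0)/(Z_L + Z_0) = (8.04 − 50)/(8.04 + 50) = -41.96/58.04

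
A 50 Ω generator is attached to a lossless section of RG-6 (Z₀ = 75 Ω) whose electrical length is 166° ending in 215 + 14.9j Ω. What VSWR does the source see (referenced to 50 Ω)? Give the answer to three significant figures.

VSWR ≈ 4.16

tan(βl) = -0.249
Z_in = Z_0·(Z_L + jZ_0·tanβl)/(Z_0 + jZ_L·tanβl) = 142 + j92.8 Ω
Γ_s = (Z_in − Z_s)/(Z_in + Z_s) = (91.6 + j92.8)/(192 + j92.8), |Γ_s| = 0.613
VSWR = (1 + |Γ_s|)/(1 − |Γ_s|)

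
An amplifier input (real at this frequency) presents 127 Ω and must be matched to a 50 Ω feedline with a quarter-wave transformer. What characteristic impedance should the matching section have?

Z_qwt = √(Z_0·R_L) = √(50 × 127) = √6350

Z_qwt ≈ 79.7 Ω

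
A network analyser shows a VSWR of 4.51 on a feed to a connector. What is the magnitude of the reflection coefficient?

|Γ| ≈ 0.637

|Γ| = (S − 1)/(S + 1) = (4.51 − 1)/(4.51 + 1) = 3.51/5.51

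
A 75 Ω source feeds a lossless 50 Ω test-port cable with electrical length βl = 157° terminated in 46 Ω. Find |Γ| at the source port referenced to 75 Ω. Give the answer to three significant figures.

|Γ| ≈ 0.23

tan(βl) = -0.424
Z_in = Z_0·(Z_L + jZ_0·tanβl)/(Z_0 + jZ_L·tanβl) = 47.1 − j2.83 Ω
Γ_s = (Z_in − Z_s)/(Z_in + Z_s) = (-27.9 − j2.83)/(122 − j2.83), |Γ_s| = 0.23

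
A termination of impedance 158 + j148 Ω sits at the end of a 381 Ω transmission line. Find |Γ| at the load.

Γ = (Z_L − Z_0)/(Z_L + Z_0) = (-223 + j148)/(539 + j148)
|Γ| = 268/559

|Γ| ≈ 0.479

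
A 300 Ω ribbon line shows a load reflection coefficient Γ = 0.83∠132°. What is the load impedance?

Z_L ≈ 33.3 + j132 Ω

Z_L = Z_0·(1 + Γ)/(1 − Γ) = 300·(0.445 + j0.617)/(1.56 − j0.617)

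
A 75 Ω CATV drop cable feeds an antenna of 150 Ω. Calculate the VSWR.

VSWR ≈ 2

Γ = (150 − 75)/(150 + 75) = 0.333
VSWR = (1 + 0.333)/(1 − 0.333)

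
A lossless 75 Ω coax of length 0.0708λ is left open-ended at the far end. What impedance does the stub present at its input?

Z_in ≈ −j157 Ω

βl = 2π × 0.0708 = 25.5°
tan(βl) = 0.477
For an open-ended stub, Z_in = −jZ_0·cot(βl) = −jZ_0/tan(βl)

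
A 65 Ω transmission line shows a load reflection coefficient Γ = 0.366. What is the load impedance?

Z_L ≈ 140 Ω

Z_L = Z_0·(1 + Γ)/(1 − Γ) = 65·(1.37)/(0.634)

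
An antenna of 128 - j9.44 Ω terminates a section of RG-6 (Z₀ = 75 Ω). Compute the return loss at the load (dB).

RL ≈ 11.5 dB

Γ = (53 − j9.44)/(203 − j9.44), |Γ| = 0.265
RL = −20·log₁₀|Γ| = −20·log₁₀(0.265)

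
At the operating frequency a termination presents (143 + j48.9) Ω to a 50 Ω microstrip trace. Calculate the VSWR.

Γ = (Z_L − Z_0)/(Z_L + Z_0) = (93 + j48.9)/(193 + j48.9)
|Γ| = 105/199 = 0.528
VSWR = (1 + |Γ|)/(1 − |Γ|) = 1.53/0.472

VSWR ≈ 3.23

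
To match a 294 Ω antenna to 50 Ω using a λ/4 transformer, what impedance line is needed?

Z_qwt = √(Z_0·R_L) = √(50 × 294) = √14700

Z_qwt ≈ 121 Ω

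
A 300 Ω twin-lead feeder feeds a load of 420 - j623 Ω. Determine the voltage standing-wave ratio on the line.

Γ = (Z_L − Z_0)/(Z_L + Z_0) = (120 − j623)/(720 − j623)
|Γ| = 634/952 = 0.666
VSWR = (1 + |Γ|)/(1 − |Γ|) = 1.67/0.334

VSWR ≈ 4.99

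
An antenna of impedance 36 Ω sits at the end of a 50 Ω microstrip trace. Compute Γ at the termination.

Γ = (Z_L − Z_0)/(Z_L + Z_0) = (36 − 50)/(36 + 50) = -14/86

Γ = -0.163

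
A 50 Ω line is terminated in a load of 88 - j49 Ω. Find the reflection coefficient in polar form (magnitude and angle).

Γ ≈ 0.423 ∠ -32.7°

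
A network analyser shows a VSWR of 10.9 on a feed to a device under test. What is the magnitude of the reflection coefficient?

|Γ| ≈ 0.832

|Γ| = (S − 1)/(S + 1) = (10.9 − 1)/(10.9 + 1) = 9.9/11.9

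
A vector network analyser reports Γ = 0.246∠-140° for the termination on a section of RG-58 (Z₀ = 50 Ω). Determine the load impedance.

Z_L ≈ 32.7 − j11 Ω

Z_L = Z_0·(1 + Γ)/(1 − Γ) = 50·(0.812 − j0.158)/(1.19 + j0.158)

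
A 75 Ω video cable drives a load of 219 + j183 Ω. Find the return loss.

RL ≈ 3.45 dB

Γ = (144 + j183)/(294 + j183), |Γ| = 0.672
RL = −20·log₁₀|Γ| = −20·log₁₀(0.672)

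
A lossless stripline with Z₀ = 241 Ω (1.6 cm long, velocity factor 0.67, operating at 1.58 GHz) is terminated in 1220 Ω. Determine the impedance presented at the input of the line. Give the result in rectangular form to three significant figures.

λ = v/f = 0.67·c / 1.58 GHz = 0.127 m
βl = 2π·l/λ = 2π × 0.126 = 45.3°
tan(βl) = tan(45.3°) = 1.01
Z_in = Z_0·(Z_L + jZ_0·tanβl)/(Z_0 + jZ_L·tanβl)
     = 241·(1220 + j243)/(241 + j1230)

Z_in ≈ 90.8 − j221 Ω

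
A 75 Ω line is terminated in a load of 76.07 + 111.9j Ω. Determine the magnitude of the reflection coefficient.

|Γ| ≈ 0.595

Γ = (Z_L − Z_0)/(Z_L + Z_0) = (1.07 + j111.9)/(151.1 + j111.9)
|Γ| = 112/188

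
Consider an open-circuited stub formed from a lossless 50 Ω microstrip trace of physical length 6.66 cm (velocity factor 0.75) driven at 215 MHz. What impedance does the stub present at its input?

Z_in ≈ −j118 Ω

λ = v/f = 0.75·c / 215 MHz = 1.05 m
βl = 2π·l/λ = 2π × 0.0636 = 22.9°
tan(βl) = 0.423
For an open-circuited stub, Z_in = −jZ_0·cot(βl) = −jZ_0/tan(βl)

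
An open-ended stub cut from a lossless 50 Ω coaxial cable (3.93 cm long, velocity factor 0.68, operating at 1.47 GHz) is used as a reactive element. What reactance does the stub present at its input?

X_in ≈ 10.6 Ω (inductive)

λ = v/f = 0.68·c / 1.47 GHz = 0.139 m
βl = 2π·l/λ = 2π × 0.283 = 102°
tan(βl) = -4.73
For an open-ended stub, Z_in = −jZ_0·cot(βl) = −jZ_0/tan(βl)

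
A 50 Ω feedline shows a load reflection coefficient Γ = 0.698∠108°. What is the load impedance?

Z_L ≈ 13.4 + j34.6 Ω

Z_L = Z_0·(1 + Γ)/(1 − Γ) = 50·(0.784 + j0.664)/(1.22 − j0.664)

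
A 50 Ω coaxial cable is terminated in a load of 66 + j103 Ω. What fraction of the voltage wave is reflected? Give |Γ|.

Γ = (Z_L − Z_0)/(Z_L + Z_0) = (16 + j103)/(116 + j103)
|Γ| = 104/155

|Γ| ≈ 0.672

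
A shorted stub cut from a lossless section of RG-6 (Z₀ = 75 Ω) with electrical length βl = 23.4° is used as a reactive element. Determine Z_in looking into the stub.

tan(βl) = 0.433
For a shorted stub, Z_in = jZ_0·tan(βl)

Z_in ≈ +j32.5 Ω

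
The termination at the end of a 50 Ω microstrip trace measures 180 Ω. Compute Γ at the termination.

Γ = (Z_L − Z_0)/(Z_L + Z_0) = (180 − 50)/(180 + 50) = 130/230

Γ = 0.565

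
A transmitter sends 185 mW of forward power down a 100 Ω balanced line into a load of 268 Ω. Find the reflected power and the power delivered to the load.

P_reflected ≈ 38.6 mW; P_delivered ≈ 146 mW

Γ = (268 − 100)/(268 + 100) = 0.457
|Γ|² = 0.208
P_refl = |Γ|²·P_inc = 38.6 mW, P_del = (1 − |Γ|²)·P_inc = 146 mW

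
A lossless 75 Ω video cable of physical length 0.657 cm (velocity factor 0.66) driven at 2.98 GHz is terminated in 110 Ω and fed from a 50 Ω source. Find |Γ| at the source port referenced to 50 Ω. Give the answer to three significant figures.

λ = v/f = 0.66·c / 2.98 GHz = 0.0664 m
βl = 2π·l/λ = 2π × 0.0989 = 35.6°
tan(βl) = 0.716
Z_in = Z_0·(Z_L + jZ_0·tanβl)/(Z_0 + jZ_L·tanβl) = 79.1 − j29.4 Ω
Γ_s = (Z_in − Z_s)/(Z_in + Z_s) = (29.1 − j29.4)/(129 − j29.4), |Γ_s| = 0.313

|Γ| ≈ 0.313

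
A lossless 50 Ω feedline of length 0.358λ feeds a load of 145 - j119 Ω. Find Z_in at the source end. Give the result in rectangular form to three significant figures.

Z_in ≈ 22 + j52.2 Ω

βl = 2π × 0.358 = 129°
tan(βl) = tan(129°) = -1.24
Z_in = Z_0·(Z_L + jZ_0·tanβl)/(Z_0 + jZ_L·tanβl)
     = 50·(145 − j181)/(-97.6 − j180)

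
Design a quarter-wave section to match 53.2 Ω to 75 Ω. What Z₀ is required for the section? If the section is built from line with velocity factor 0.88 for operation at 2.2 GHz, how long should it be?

Z_qwt ≈ 63.2 Ω; length ≈ 3 cm

Z_qwt = √(Z_0·R_L) = √(75 × 53.2) = √3990
λ = 0.88·c/f = 0.12 m, so l = λ/4 = 0.03 m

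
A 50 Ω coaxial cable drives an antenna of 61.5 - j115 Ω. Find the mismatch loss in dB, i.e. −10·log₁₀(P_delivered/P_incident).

mismatch loss ≈ 3.19 dB

Γ = (11.5 − j115)/(111.5 − j115), |Γ| = 0.722
|Γ|² = 0.521, so P_del/P_inc = 1 − |Γ|² = 0.479
ML = −10·log₁₀(1 − |Γ|²)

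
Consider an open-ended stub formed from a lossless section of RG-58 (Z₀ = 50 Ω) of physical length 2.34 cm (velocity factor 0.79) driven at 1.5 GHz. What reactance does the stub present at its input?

X_in ≈ -37.2 Ω (capacitive)

λ = v/f = 0.79·c / 1.5 GHz = 0.158 m
βl = 2π·l/λ = 2π × 0.148 = 53.3°
tan(βl) = 1.34
For an open-ended stub, Z_in = −jZ_0·cot(βl) = −jZ_0/tan(βl)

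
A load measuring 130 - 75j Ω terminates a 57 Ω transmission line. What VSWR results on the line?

VSWR ≈ 3.16

Γ = (Z_L − Z_0)/(Z_L + Z_0) = (73 − j75)/(187 − j75)
|Γ| = 105/201 = 0.519
VSWR = (1 + |Γ|)/(1 − |Γ|) = 1.52/0.481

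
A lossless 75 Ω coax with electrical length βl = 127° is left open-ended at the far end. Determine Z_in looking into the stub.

tan(βl) = -1.33
For an open-ended stub, Z_in = −jZ_0·cot(βl) = −jZ_0/tan(βl)

Z_in ≈ +j56.5 Ω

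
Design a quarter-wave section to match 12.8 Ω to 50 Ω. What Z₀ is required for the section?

Z_qwt = √(Z_0·R_L) = √(50 × 12.8) = √640

Z_qwt ≈ 25.3 Ω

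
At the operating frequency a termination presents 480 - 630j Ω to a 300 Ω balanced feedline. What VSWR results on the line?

Γ = (Z_L − Z_0)/(Z_L + Z_0) = (180 − j630)/(780 − j630)
|Γ| = 655/1000 = 0.653
VSWR = (1 + |Γ|)/(1 − |Γ|) = 1.65/0.347

VSWR ≈ 4.77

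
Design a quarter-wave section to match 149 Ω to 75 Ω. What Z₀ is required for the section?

Z_qwt ≈ 106 Ω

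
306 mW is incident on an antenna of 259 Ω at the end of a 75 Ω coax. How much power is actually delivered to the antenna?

Γ = (259 − 75)/(259 + 75) = 0.551
|Γ|² = 0.303
P_refl = |Γ|²·P_inc = 92.9 mW, P_del = (1 − |Γ|²)·P_inc = 213 mW

P_delivered ≈ 213 mW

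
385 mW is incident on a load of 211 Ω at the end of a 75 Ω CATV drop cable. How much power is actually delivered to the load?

Γ = (211 − 75)/(211 + 75) = 0.476
|Γ|² = 0.226
P_refl = |Γ|²·P_inc = 87.1 mW, P_del = (1 − |Γ|²)·P_inc = 298 mW

P_delivered ≈ 298 mW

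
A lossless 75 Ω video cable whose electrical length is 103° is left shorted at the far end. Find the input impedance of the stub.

tan(βl) = -4.33
For a shorted stub, Z_in = jZ_0·tan(βl)

Z_in ≈ −j325 Ω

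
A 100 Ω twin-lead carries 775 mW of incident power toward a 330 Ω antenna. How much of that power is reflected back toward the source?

Γ = (330 − 100)/(330 + 100) = 0.535
|Γ|² = 0.286
P_refl = |Γ|²·P_inc = 222 mW, P_del = (1 − |Γ|²)·P_inc = 553 mW

P_reflected ≈ 222 mW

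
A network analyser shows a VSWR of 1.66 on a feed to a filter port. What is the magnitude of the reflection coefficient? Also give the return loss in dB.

|Γ| = (S − 1)/(S + 1) = (1.66 − 1)/(1.66 + 1) = 0.66/2.66
RL = −20·log₁₀|Γ| = −20·log₁₀(0.248)

|Γ| ≈ 0.248; return loss ≈ 12.1 dB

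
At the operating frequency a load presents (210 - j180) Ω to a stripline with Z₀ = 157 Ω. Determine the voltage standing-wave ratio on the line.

VSWR ≈ 2.7

Γ = (Z_L − Z_0)/(Z_L + Z_0) = (53 − j180)/(367 − j180)
|Γ| = 188/409 = 0.459
VSWR = (1 + |Γ|)/(1 − |Γ|) = 1.46/0.541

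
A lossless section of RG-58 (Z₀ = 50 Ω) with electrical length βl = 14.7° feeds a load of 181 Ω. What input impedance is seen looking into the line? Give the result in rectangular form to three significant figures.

tan(βl) = tan(14.7°) = 0.262
Z_in = Z_0·(Z_L + jZ_0·tanβl)/(Z_0 + jZ_L·tanβl)
     = 50·(181 + j13.1)/(50 + j47.5)

Z_in ≈ 102 − j83.5 Ω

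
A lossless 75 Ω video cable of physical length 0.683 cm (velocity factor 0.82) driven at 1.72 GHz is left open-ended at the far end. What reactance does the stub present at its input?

λ = v/f = 0.82·c / 1.72 GHz = 0.143 m
βl = 2π·l/λ = 2π × 0.0478 = 17.2°
tan(βl) = 0.309
For an open-ended stub, Z_in = −jZ_0·cot(βl) = −jZ_0/tan(βl)

X_in ≈ -242 Ω (capacitive)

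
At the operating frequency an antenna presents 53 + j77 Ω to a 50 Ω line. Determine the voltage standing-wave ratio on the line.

VSWR ≈ 3.99

Γ = (Z_L − Z_0)/(Z_L + Z_0) = (3 + j77)/(103 + j77)
|Γ| = 77.1/129 = 0.599
VSWR = (1 + |Γ|)/(1 − |Γ|) = 1.6/0.401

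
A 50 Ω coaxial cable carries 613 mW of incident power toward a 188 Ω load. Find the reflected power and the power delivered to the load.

Γ = (188 − 50)/(188 + 50) = 0.58
|Γ|² = 0.336
P_refl = |Γ|²·P_inc = 206 mW, P_del = (1 − |Γ|²)·P_inc = 407 mW

P_reflected ≈ 206 mW; P_delivered ≈ 407 mW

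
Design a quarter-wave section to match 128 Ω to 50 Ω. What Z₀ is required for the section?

Z_qwt ≈ 80 Ω

Z_qwt = √(Z_0·R_L) = √(50 × 128) = √6400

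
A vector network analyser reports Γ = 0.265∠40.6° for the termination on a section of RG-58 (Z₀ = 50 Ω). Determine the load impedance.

Z_L ≈ 69.6 + j25.8 Ω

Z_L = Z_0·(1 + Γ)/(1 − Γ) = 50·(1.2 + j0.172)/(0.799 − j0.172)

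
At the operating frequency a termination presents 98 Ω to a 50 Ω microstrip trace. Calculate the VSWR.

VSWR ≈ 1.96

Γ = (98 − 50)/(98 + 50) = 0.324
VSWR = (1 + 0.324)/(1 − 0.324)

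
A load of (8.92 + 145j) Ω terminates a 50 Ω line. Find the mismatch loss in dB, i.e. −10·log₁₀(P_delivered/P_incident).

mismatch loss ≈ 11.4 dB

Γ = (-41.08 + j145)/(58.92 + j145), |Γ| = 0.963
|Γ|² = 0.927, so P_del/P_inc = 1 − |Γ|² = 0.0728
ML = −10·log₁₀(1 − |Γ|²)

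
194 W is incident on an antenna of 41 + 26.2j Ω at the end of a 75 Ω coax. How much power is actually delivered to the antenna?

P_delivered ≈ 169 W

|Γ| = |(-34 + j26.2)/(116 + j26.2)| = 0.361
|Γ|² = 0.13
P_refl = |Γ|²·P_inc = 25.3 W, P_del = (1 − |Γ|²)·P_inc = 169 W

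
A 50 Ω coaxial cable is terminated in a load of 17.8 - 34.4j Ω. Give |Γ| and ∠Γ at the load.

Γ = (Z_L − Z_0)/(Z_L + Z_0) = (-32.2 − j34.4)/(67.8 − j34.4)
|Γ| = 47.1/76 = 0.62

Γ ≈ 0.62 ∠ -106°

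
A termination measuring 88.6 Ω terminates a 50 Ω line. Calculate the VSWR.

Γ = (88.6 − 50)/(88.6 + 50) = 0.278
VSWR = (1 + 0.278)/(1 − 0.278)

VSWR ≈ 1.77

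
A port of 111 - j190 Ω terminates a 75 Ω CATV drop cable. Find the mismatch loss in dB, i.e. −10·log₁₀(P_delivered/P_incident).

Γ = (36 − j190)/(186 − j190), |Γ| = 0.727
|Γ|² = 0.529, so P_del/P_inc = 1 − |Γ|² = 0.471
ML = −10·log₁₀(1 − |Γ|²)

mismatch loss ≈ 3.27 dB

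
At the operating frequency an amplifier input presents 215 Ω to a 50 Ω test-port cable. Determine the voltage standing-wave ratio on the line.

VSWR ≈ 4.3

For a purely resistive load, VSWR = R_L/Z_0 or Z_0/R_L (whichever > 1) = 215/50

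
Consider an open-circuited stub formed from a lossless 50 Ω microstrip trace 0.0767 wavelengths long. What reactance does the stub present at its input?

βl = 2π × 0.0767 = 27.6°
tan(βl) = 0.523
For an open-circuited stub, Z_in = −jZ_0·cot(βl) = −jZ_0/tan(βl)

X_in ≈ -95.6 Ω (capacitive)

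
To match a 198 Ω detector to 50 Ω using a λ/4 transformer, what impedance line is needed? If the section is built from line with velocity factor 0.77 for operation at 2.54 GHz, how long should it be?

Z_qwt = √(Z_0·R_L) = √(50 × 198) = √9900
λ = 0.77·c/f = 0.0909 m, so l = λ/4 = 0.0227 m

Z_qwt ≈ 99.5 Ω; length ≈ 2.27 cm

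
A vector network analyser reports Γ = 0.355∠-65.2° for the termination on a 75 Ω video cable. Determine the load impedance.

Z_L ≈ 79.1 − j58.4 Ω

Z_L = Z_0·(1 + Γ)/(1 − Γ) = 75·(1.15 − j0.322)/(0.851 + j0.322)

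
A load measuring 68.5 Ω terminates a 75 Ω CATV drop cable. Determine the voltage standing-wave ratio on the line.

VSWR ≈ 1.09

Γ = (68.5 − 75)/(68.5 + 75) = -0.0453
VSWR = (1 + 0.0453)/(1 − 0.0453)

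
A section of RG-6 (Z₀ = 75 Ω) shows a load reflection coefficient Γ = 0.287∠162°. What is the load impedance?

Z_L ≈ 42.3 + j8.17 Ω

Z_L = Z_0·(1 + Γ)/(1 − Γ) = 75·(0.727 + j0.0887)/(1.27 − j0.0887)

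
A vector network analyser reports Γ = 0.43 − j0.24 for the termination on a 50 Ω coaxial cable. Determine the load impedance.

Z_L = Z_0·(1 + Γ)/(1 − Γ) = 50·(1.43 − j0.24)/(0.57 + j0.24)

Z_L ≈ 99 − j62.7 Ω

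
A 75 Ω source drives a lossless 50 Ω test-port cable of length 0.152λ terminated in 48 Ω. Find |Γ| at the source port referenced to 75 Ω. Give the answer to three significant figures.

βl = 2π × 0.152 = 54.7°
tan(βl) = 1.41
Z_in = Z_0·(Z_L + jZ_0·tanβl)/(Z_0 + jZ_L·tanβl) = 50.6 + j1.95 Ω
Γ_s = (Z_in − Z_s)/(Z_in + Z_s) = (-24.4 + j1.95)/(126 + j1.95), |Γ_s| = 0.194

|Γ| ≈ 0.194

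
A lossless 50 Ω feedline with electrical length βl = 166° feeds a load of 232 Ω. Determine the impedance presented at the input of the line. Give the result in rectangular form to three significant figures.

tan(βl) = tan(166°) = -0.249
Z_in = Z_0·(Z_L + jZ_0·tanβl)/(Z_0 + jZ_L·tanβl)
     = 50·(232 − j12.5)/(50 − j57.8)

Z_in ≈ 105 + j109 Ω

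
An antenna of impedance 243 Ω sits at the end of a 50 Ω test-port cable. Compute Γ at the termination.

Γ = (Z_L − Z_0)/(Z_L + Z_0) = (243 − 50)/(243 + 50) = 193/293

Γ = 0.659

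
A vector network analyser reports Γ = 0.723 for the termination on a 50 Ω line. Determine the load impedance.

Z_L = Z_0·(1 + Γ)/(1 − Γ) = 50·(1.72)/(0.277)

Z_L ≈ 311 Ω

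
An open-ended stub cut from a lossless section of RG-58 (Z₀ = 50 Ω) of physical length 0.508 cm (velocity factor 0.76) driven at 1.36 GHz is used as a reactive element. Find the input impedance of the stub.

λ = v/f = 0.76·c / 1.36 GHz = 0.168 m
βl = 2π·l/λ = 2π × 0.0303 = 10.9°
tan(βl) = 0.193
For an open-ended stub, Z_in = −jZ_0·cot(βl) = −jZ_0/tan(βl)

Z_in ≈ −j259 Ω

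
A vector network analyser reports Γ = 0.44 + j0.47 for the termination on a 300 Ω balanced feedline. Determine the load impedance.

Z_L ≈ 329 + j528 Ω

Z_L = Z_0·(1 + Γ)/(1 − Γ) = 300·(1.44 + j0.47)/(0.56 − j0.47)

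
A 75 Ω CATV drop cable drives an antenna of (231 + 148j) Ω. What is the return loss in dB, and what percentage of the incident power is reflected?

Γ = (156 + j148)/(306 + j148), |Γ| = 0.633
RL = −20·log₁₀(0.633) = 3.98 dB
P_refl/P_inc = |Γ|² = 0.4

RL ≈ 3.98 dB; 40% of incident power reflected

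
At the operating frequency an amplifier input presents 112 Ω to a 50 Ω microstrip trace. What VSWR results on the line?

VSWR ≈ 2.24

Γ = (112 − 50)/(112 + 50) = 0.383
VSWR = (1 + 0.383)/(1 − 0.383)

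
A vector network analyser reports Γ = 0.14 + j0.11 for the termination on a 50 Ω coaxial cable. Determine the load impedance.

Z_L ≈ 64.4 + j14.6 Ω

Z_L = Z_0·(1 + Γ)/(1 − Γ) = 50·(1.14 + j0.11)/(0.86 − j0.11)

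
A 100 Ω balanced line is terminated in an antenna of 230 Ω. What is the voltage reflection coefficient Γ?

Γ = (Z_L − Z_0)/(Z_L + Z_0) = (230 − 100)/(230 + 100) = 130/330

Γ = 0.394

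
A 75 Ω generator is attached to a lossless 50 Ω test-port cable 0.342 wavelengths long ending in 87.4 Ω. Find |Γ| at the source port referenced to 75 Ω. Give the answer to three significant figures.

βl = 2π × 0.342 = 123°
tan(βl) = -1.53
Z_in = Z_0·(Z_L + jZ_0·tanβl)/(Z_0 + jZ_L·tanβl) = 35.8 + j19.3 Ω
Γ_s = (Z_in − Z_s)/(Z_in + Z_s) = (-39.2 + j19.3)/(111 + j19.3), |Γ_s| = 0.388

|Γ| ≈ 0.388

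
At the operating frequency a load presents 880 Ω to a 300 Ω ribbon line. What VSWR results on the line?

VSWR ≈ 2.93

Γ = (880 − 300)/(880 + 300) = 0.492
VSWR = (1 + 0.492)/(1 − 0.492)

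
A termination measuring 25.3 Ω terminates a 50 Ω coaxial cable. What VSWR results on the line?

VSWR ≈ 1.98

For a purely resistive load, VSWR = R_L/Z_0 or Z_0/R_L (whichever > 1) = 50/25.3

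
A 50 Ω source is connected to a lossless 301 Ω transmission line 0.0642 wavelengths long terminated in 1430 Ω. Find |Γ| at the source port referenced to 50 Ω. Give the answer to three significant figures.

|Γ| ≈ 0.922

βl = 2π × 0.0642 = 23.1°
tan(βl) = 0.427
Z_in = Z_0·(Z_L + jZ_0·tanβl)/(Z_0 + jZ_L·tanβl) = 331 − j542 Ω
Γ_s = (Z_in − Z_s)/(Z_in + Z_s) = (281 − j542)/(381 − j542), |Γ_s| = 0.922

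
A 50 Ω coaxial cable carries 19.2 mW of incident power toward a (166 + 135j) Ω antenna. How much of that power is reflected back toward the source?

P_reflected ≈ 9.38 mW

|Γ| = |(116 + j135)/(216 + j135)| = 0.699
|Γ|² = 0.488
P_refl = |Γ|²·P_inc = 9.38 mW, P_del = (1 − |Γ|²)·P_inc = 9.82 mW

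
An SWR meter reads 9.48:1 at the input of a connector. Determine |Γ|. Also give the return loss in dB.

|Γ| = (S − 1)/(S + 1) = (9.48 − 1)/(9.48 + 1) = 8.48/10.5
RL = −20·log₁₀|Γ| = −20·log₁₀(0.809)

|Γ| ≈ 0.809; return loss ≈ 1.84 dB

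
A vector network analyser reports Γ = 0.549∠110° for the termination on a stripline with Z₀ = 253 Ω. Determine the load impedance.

Z_L = Z_0·(1 + Γ)/(1 − Γ) = 253·(0.812 + j0.516)/(1.19 − j0.516)

Z_L ≈ 105 + j156 Ω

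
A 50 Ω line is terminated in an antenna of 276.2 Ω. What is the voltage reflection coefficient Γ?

Γ = (Z_L − Z_0)/(Z_L + Z_0) = (276.2 − 50)/(276.2 + 50) = 226.2/326.2

Γ = 0.693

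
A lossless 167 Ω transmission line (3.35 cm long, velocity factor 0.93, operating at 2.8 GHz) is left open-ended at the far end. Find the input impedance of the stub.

λ = v/f = 0.93·c / 2.8 GHz = 0.0996 m
βl = 2π·l/λ = 2π × 0.336 = 121°
tan(βl) = -1.66
For an open-ended stub, Z_in = −jZ_0·cot(βl) = −jZ_0/tan(βl)

Z_in ≈ +j100 Ω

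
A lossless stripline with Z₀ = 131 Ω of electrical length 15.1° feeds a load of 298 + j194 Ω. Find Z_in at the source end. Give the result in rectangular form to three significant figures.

Z_in ≈ 434 − j61.3 Ω

tan(βl) = tan(15.1°) = 0.27
Z_in = Z_0·(Z_L + jZ_0·tanβl)/(Z_0 + jZ_L·tanβl)
     = 131·(298 + j229)/(78.7 + j80.4)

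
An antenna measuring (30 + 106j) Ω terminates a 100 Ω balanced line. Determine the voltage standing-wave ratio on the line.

VSWR ≈ 7.24

Γ = (Z_L − Z_0)/(Z_L + Z_0) = (-70 + j106)/(130 + j106)
|Γ| = 127/168 = 0.757
VSWR = (1 + |Γ|)/(1 − |Γ|) = 1.76/0.243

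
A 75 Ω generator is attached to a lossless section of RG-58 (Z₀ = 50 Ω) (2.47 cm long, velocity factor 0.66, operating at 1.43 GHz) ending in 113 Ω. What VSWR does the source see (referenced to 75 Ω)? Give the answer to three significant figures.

VSWR ≈ 3.07

λ = v/f = 0.66·c / 1.43 GHz = 0.138 m
βl = 2π·l/λ = 2π × 0.178 = 64.2°
tan(βl) = 2.07
Z_in = Z_0·(Z_L + jZ_0·tanβl)/(Z_0 + jZ_L·tanβl) = 26.1 − j18.6 Ω
Γ_s = (Z_in − Z_s)/(Z_in + Z_s) = (-48.9 − j18.6)/(101 − j18.6), |Γ_s| = 0.509
VSWR = (1 + |Γ_s|)/(1 − |Γ_s|)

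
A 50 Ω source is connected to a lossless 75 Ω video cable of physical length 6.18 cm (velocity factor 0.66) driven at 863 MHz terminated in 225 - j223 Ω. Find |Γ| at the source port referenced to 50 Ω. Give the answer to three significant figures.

λ = v/f = 0.66·c / 863 MHz = 0.229 m
βl = 2π·l/λ = 2π × 0.269 = 97°
tan(βl) = -8.18
Z_in = Z_0·(Z_L + jZ_0·tanβl)/(Z_0 + jZ_L·tanβl) = 13.3 + j21.8 Ω
Γ_s = (Z_in − Z_s)/(Z_in + Z_s) = (-36.7 + j21.8)/(63.3 + j21.8), |Γ_s| = 0.637

|Γ| ≈ 0.637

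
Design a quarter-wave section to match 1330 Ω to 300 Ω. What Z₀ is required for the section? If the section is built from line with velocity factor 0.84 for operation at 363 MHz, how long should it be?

Z_qwt = √(Z_0·R_L) = √(300 × 1330) = √399000
λ = 0.84·c/f = 0.694 m, so l = λ/4 = 0.174 m

Z_qwt ≈ 632 Ω; length ≈ 17.4 cm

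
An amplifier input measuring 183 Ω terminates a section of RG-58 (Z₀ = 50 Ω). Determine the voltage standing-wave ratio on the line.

Γ = (183 − 50)/(183 + 50) = 0.571
VSWR = (1 + 0.571)/(1 − 0.571)

VSWR ≈ 3.66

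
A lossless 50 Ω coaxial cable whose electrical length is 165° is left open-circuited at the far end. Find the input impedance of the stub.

tan(βl) = -0.268
For an open-circuited stub, Z_in = −jZ_0·cot(βl) = −jZ_0/tan(βl)

Z_in ≈ +j187 Ω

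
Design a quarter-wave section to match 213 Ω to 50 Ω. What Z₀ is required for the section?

Z_qwt = √(Z_0·R_L) = √(50 × 213) = √10650

Z_qwt ≈ 103 Ω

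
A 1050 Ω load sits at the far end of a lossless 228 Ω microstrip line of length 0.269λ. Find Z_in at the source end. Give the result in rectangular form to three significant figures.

Z_in ≈ 50.2 + j26 Ω

βl = 2π × 0.269 = 96.8°
tan(βl) = tan(96.8°) = -8.34
Z_in = Z_0·(Z_L + jZ_0·tanβl)/(Z_0 + jZ_L·tanβl)
     = 228·(1050 − j1900)/(228 − j8750)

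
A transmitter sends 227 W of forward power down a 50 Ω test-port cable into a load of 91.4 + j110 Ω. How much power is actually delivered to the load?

|Γ| = |(41.4 + j110)/(141.4 + j110)| = 0.656
|Γ|² = 0.43
P_refl = |Γ|²·P_inc = 97.7 W, P_del = (1 − |Γ|²)·P_inc = 129 W

P_delivered ≈ 129 W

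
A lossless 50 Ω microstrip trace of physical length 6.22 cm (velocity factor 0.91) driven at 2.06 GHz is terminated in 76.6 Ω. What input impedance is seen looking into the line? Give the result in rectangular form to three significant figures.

λ = v/f = 0.91·c / 2.06 GHz = 0.133 m
βl = 2π·l/λ = 2π × 0.469 = 169°
tan(βl) = tan(169°) = -0.195
Z_in = Z_0·(Z_L + jZ_0·tanβl)/(Z_0 + jZ_L·tanβl)
     = 50·(76.6 − j9.75)/(50 − j14.9)

Z_in ≈ 73 + j12.1 Ω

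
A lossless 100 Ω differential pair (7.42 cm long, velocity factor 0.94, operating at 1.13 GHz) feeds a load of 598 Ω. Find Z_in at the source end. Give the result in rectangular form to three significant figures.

λ = v/f = 0.94·c / 1.13 GHz = 0.25 m
βl = 2π·l/λ = 2π × 0.297 = 107°
tan(βl) = tan(107°) = -3.26
Z_in = Z_0·(Z_L + jZ_0·tanβl)/(Z_0 + jZ_L·tanβl)
     = 100·(598 − j326)/(100 − j1950)

Z_in ≈ 18.2 + j29.7 Ω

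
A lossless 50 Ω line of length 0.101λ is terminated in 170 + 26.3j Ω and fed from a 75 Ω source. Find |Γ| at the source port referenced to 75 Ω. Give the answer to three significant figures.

|Γ| ≈ 0.531

βl = 2π × 0.101 = 36.4°
tan(βl) = 0.736
Z_in = Z_0·(Z_L + jZ_0·tanβl)/(Z_0 + jZ_L·tanβl) = 39.5 − j58.3 Ω
Γ_s = (Z_in − Z_s)/(Z_in + Z_s) = (-35.5 − j58.3)/(114 − j58.3), |Γ_s| = 0.531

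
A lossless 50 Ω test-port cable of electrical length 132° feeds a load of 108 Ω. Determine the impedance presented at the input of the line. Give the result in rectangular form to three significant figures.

Z_in ≈ 35.7 + j30.1 Ω

tan(βl) = tan(132°) = -1.11
Z_in = Z_0·(Z_L + jZ_0·tanβl)/(Z_0 + jZ_L·tanβl)
     = 50·(108 − j55.5)/(50 − j120)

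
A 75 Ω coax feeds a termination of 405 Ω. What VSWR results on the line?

VSWR ≈ 5.4

Γ = (405 − 75)/(405 + 75) = 0.688
VSWR = (1 + 0.688)/(1 − 0.688)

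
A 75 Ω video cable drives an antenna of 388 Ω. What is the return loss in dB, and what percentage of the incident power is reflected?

RL ≈ 3.4 dB; 45.7% of incident power reflected

Γ = (388 − 75)/(388 + 75) = 0.676
RL = −20·log₁₀(0.676) = 3.4 dB
P_refl/P_inc = |Γ|² = 0.457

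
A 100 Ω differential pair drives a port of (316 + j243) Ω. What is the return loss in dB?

Γ = (216 + j243)/(416 + j243), |Γ| = 0.675
RL = −20·log₁₀|Γ| = −20·log₁₀(0.675)

RL ≈ 3.42 dB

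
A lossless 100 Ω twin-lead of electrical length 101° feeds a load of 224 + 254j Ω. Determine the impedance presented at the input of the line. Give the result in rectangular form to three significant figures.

Z_in ≈ 18.6 − j3.27 Ω

tan(βl) = tan(101°) = -5.14
Z_in = Z_0·(Z_L + jZ_0·tanβl)/(Z_0 + jZ_L·tanβl)
     = 100·(224 − j260)/(1410 − j1150)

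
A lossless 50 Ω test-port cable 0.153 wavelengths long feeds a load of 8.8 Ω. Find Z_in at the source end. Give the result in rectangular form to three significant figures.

βl = 2π × 0.153 = 55.1°
tan(βl) = tan(55.1°) = 1.43
Z_in = Z_0·(Z_L + jZ_0·tanβl)/(Z_0 + jZ_L·tanβl)
     = 50·(8.8 + j71.6)/(50 + j12.6)

Z_in ≈ 25.3 + j65.3 Ω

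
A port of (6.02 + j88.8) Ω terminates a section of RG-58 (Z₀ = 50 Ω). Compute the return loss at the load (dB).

RL ≈ 0.502 dB

Γ = (-43.98 + j88.8)/(56.02 + j88.8), |Γ| = 0.944
RL = −20·log₁₀|Γ| = −20·log₁₀(0.944)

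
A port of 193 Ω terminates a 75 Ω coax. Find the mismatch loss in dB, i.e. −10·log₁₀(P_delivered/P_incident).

mismatch loss ≈ 0.936 dB

Γ = (193 − 75)/(193 + 75) = 0.44
|Γ|² = 0.194, so P_del/P_inc = 1 − |Γ|² = 0.806
ML = −10·log₁₀(1 − |Γ|²)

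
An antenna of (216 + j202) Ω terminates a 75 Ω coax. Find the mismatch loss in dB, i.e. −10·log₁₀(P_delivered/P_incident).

mismatch loss ≈ 2.87 dB

Γ = (141 + j202)/(291 + j202), |Γ| = 0.695
|Γ|² = 0.484, so P_del/P_inc = 1 − |Γ|² = 0.516
ML = −10·log₁₀(1 − |Γ|²)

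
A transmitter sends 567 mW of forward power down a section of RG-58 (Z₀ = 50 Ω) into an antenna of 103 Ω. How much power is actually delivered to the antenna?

Γ = (103 − 50)/(103 + 50) = 0.346
|Γ|² = 0.12
P_refl = |Γ|²·P_inc = 68 mW, P_del = (1 − |Γ|²)·P_inc = 499 mW

P_delivered ≈ 499 mW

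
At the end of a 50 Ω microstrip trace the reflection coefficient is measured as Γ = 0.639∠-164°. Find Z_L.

Z_L = Z_0·(1 + Γ)/(1 − Γ) = 50·(0.386 − j0.176)/(1.61 + j0.176)

Z_L ≈ 11.2 − j6.68 Ω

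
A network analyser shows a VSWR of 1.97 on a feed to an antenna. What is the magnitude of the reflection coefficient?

|Γ| = (S − 1)/(S + 1) = (1.97 − 1)/(1.97 + 1) = 0.97/2.97

|Γ| ≈ 0.327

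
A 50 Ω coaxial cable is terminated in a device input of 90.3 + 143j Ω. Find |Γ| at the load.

|Γ| ≈ 0.742

Γ = (Z_L − Z_0)/(Z_L + Z_0) = (40.3 + j143)/(140.3 + j143)
|Γ| = 149/200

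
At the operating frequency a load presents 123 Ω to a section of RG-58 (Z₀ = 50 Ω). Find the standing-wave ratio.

VSWR ≈ 2.46

Γ = (123 − 50)/(123 + 50) = 0.422
VSWR = (1 + 0.422)/(1 − 0.422)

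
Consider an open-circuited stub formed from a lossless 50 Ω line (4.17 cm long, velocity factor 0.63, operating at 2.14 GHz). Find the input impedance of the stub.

Z_in ≈ +j283 Ω

λ = v/f = 0.63·c / 2.14 GHz = 0.0883 m
βl = 2π·l/λ = 2π × 0.472 = 170°
tan(βl) = -0.177
For an open-circuited stub, Z_in = −jZ_0·cot(βl) = −jZ_0/tan(βl)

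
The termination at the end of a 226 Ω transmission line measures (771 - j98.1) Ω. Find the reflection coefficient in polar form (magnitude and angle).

Γ = (Z_L − Z_0)/(Z_L + Z_0) = (545 − j98.1)/(997 − j98.1)
|Γ| = 554/1000 = 0.553

Γ ≈ 0.553 ∠ -4.58°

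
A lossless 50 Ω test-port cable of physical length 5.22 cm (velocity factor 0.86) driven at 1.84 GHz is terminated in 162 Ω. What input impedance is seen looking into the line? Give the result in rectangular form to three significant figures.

Z_in ≈ 27.4 + j40.1 Ω

λ = v/f = 0.86·c / 1.84 GHz = 0.14 m
βl = 2π·l/λ = 2π × 0.372 = 134°
tan(βl) = tan(134°) = -1.03
Z_in = Z_0·(Z_L + jZ_0·tanβl)/(Z_0 + jZ_L·tanβl)
     = 50·(162 − j51.7)/(50 − j168)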